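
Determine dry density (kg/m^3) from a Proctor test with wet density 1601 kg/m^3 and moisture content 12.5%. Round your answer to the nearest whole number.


Step 1: Dry density = wet density / (1 + w/100)
Step 2: Dry density = 1601 / (1 + 12.5/100)
Step 3: Dry density = 1601 / 1.125
Step 4: Dry density = 1423 kg/m^3

1423


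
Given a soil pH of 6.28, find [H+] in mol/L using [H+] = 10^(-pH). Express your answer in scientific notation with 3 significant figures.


Step 1: [H+] = 10^(-pH)
Step 2: [H+] = 10^(-6.28)
Step 3: [H+] = 5.25e-07 mol/L

5.25e-07


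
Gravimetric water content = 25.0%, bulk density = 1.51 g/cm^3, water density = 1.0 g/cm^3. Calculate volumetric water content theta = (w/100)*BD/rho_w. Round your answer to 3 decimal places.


Step 1: theta = (w / 100) * BD / rho_w
Step 2: theta = (25.0 / 100) * 1.51 / 1.0
Step 3: theta = 0.25 * 1.51
Step 4: theta = 0.378

0.378


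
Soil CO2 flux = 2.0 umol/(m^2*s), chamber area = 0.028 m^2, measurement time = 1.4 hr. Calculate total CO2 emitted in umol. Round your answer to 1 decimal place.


Step 1: Convert time to seconds: 1.4 hr * 3600 = 5040.0 s
Step 2: Total = flux * area * time_s
Step 3: Total = 2.0 * 0.028 * 5040.0
Step 4: Total = 282.2 umol

282.2


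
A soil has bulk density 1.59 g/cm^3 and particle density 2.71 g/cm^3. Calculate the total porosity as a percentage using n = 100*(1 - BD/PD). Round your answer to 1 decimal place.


Step 1: Formula: n = 100 * (1 - BD / PD)
Step 2: n = 100 * (1 - 1.59 / 2.71)
Step 3: n = 100 * (1 - 0.58672)
Step 4: n = 41.3%

41.3


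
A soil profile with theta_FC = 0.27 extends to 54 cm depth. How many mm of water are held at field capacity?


Step 1: Water (mm) = theta_FC * depth (cm) * 10
Step 2: Water = 0.27 * 54 * 10
Step 3: Water = 145.8 mm

145.8


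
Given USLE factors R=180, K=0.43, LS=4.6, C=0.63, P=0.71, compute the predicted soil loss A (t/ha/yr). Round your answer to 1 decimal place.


Step 1: A = R * K * LS * C * P
Step 2: R * K = 180 * 0.43 = 77.4
Step 3: (R*K) * LS = 77.4 * 4.6 = 356.04
Step 4: * C * P = 356.04 * 0.63 * 0.71 = 159.3
Step 5: A = 159.3 t/(ha*yr)

159.3


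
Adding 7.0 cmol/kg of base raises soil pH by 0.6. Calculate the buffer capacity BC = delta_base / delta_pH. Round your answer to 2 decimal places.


Step 1: BC = change in base / change in pH
Step 2: BC = 7.0 / 0.6
Step 3: BC = 11.67 cmol/(kg*pH unit)

11.67


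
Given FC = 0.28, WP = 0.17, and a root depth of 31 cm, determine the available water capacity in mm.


Step 1: Available water = (FC - WP) * depth * 10
Step 2: AW = (0.28 - 0.17) * 31 * 10
Step 3: AW = 0.11 * 31 * 10
Step 4: AW = 34.1 mm

34.1


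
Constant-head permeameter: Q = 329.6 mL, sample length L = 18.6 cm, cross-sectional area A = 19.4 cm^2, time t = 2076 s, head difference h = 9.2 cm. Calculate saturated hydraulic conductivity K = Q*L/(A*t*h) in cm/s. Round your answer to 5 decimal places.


Step 1: K = Q * L / (A * t * h)
Step 2: Numerator = 329.6 * 18.6 = 6130.56
Step 3: Denominator = 19.4 * 2076 * 9.2 = 370524.48
Step 4: K = 6130.56 / 370524.48 = 0.01655 cm/s

0.01655


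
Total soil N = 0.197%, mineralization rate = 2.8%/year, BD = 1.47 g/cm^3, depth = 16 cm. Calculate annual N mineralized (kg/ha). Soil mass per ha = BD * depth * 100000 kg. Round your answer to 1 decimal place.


Step 1: Soil mass per ha = BD * depth * 100000 = 1.47 * 16 * 100000 = 2352000 kg
Step 2: Total N pool = soil mass * N%/100 = 2352000 * 0.197/100 = 4633.44 kg/ha
Step 3: N mineralized = N pool * rate%/100 = 4633.44 * 2.8/100 = 129.7 kg/ha/yr

129.7


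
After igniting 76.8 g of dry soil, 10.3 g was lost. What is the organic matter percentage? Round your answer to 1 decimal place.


Step 1: OM% = 100 * LOI / sample mass
Step 2: OM = 100 * 10.3 / 76.8
Step 3: OM = 13.4%

13.4


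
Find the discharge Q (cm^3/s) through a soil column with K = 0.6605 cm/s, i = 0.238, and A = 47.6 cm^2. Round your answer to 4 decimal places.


Step 1: Apply Darcy's law: Q = K * i * A
Step 2: Q = 0.6605 * 0.238 * 47.6
Step 3: Q = 7.4827 cm^3/s

7.4827


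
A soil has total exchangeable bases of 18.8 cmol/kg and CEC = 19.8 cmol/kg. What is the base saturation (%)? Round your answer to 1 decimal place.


Step 1: BS = 100 * (sum of bases) / CEC
Step 2: BS = 100 * 18.8 / 19.8
Step 3: BS = 94.9%

94.9


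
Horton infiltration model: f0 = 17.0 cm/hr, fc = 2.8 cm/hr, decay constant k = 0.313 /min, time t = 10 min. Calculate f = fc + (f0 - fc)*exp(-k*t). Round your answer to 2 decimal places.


Step 1: f = fc + (f0 - fc) * exp(-k * t)
Step 2: exp(-0.313 * 10) = 0.043718
Step 3: f = 2.8 + (17.0 - 2.8) * 0.043718
Step 4: f = 2.8 + 14.2 * 0.043718
Step 5: f = 3.42 cm/hr

3.42


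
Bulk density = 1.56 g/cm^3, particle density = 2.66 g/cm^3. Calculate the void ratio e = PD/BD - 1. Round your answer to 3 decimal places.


Step 1: e = PD / BD - 1
Step 2: e = 2.66 / 1.56 - 1
Step 3: e = 1.70513 - 1
Step 4: e = 0.705

0.705


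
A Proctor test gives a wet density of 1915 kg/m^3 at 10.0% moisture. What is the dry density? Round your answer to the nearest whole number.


Step 1: Dry density = wet density / (1 + w/100)
Step 2: Dry density = 1915 / (1 + 10.0/100)
Step 3: Dry density = 1915 / 1.1
Step 4: Dry density = 1741 kg/m^3

1741


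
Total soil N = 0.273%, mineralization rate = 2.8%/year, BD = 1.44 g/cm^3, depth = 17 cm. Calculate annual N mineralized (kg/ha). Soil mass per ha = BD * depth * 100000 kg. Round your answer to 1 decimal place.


Step 1: Soil mass per ha = BD * depth * 100000 = 1.44 * 17 * 100000 = 2448000 kg
Step 2: Total N pool = soil mass * N%/100 = 2448000 * 0.273/100 = 6683.04 kg/ha
Step 3: N mineralized = N pool * rate%/100 = 6683.04 * 2.8/100 = 187.1 kg/ha/yr

187.1


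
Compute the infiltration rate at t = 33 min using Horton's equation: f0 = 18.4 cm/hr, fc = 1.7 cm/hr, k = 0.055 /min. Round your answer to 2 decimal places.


Step 1: f = fc + (f0 - fc) * exp(-k * t)
Step 2: exp(-0.055 * 33) = 0.162838
Step 3: f = 1.7 + (18.4 - 1.7) * 0.162838
Step 4: f = 1.7 + 16.7 * 0.162838
Step 5: f = 4.42 cm/hr

4.42


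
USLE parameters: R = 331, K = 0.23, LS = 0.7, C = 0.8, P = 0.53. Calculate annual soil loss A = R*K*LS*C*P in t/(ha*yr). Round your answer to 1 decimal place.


Step 1: A = R * K * LS * C * P
Step 2: R * K = 331 * 0.23 = 76.13
Step 3: (R*K) * LS = 76.13 * 0.7 = 53.291
Step 4: * C * P = 53.291 * 0.8 * 0.53 = 22.6
Step 5: A = 22.6 t/(ha*yr)

22.6


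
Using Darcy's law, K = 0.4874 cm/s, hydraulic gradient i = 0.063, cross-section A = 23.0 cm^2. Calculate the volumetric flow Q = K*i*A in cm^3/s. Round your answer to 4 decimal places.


Step 1: Apply Darcy's law: Q = K * i * A
Step 2: Q = 0.4874 * 0.063 * 23.0
Step 3: Q = 0.7062 cm^3/s

0.7062


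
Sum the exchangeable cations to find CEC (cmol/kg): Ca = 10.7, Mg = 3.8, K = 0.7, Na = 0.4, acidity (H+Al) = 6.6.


Step 1: CEC = Ca + Mg + K + Na + (H+Al)
Step 2: CEC = 10.7 + 3.8 + 0.7 + 0.4 + 6.6
Step 3: CEC = 22.2 cmol/kg

22.2


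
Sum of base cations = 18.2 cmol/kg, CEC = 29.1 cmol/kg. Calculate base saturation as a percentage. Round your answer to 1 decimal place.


Step 1: BS = 100 * (sum of bases) / CEC
Step 2: BS = 100 * 18.2 / 29.1
Step 3: BS = 62.5%

62.5


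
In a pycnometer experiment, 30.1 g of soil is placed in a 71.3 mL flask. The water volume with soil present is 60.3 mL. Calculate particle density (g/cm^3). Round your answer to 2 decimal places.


Step 1: Volume of solids = flask volume - water volume with soil
Step 2: V_solids = 71.3 - 60.3 = 11.0 mL
Step 3: Particle density = mass / V_solids = 30.1 / 11.0 = 2.74 g/cm^3

2.74


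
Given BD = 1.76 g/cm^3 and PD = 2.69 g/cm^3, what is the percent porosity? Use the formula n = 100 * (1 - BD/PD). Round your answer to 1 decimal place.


Step 1: Formula: n = 100 * (1 - BD / PD)
Step 2: n = 100 * (1 - 1.76 / 2.69)
Step 3: n = 100 * (1 - 0.65428)
Step 4: n = 34.6%

34.6


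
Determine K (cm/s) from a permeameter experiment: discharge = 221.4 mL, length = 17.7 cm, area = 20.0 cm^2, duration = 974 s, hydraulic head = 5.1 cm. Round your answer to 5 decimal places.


Step 1: K = Q * L / (A * t * h)
Step 2: Numerator = 221.4 * 17.7 = 3918.78
Step 3: Denominator = 20.0 * 974 * 5.1 = 99348.0
Step 4: K = 3918.78 / 99348.0 = 0.03944 cm/s

0.03944


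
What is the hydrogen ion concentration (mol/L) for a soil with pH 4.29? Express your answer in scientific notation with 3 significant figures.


Step 1: [H+] = 10^(-pH)
Step 2: [H+] = 10^(-4.29)
Step 3: [H+] = 5.13e-05 mol/L

5.13e-05


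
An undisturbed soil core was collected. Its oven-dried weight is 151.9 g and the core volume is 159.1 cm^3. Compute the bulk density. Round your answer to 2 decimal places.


Step 1: Identify the formula: BD = dry mass / volume
Step 2: Substitute values: BD = 151.9 / 159.1
Step 3: BD = 0.95 g/cm^3

0.95


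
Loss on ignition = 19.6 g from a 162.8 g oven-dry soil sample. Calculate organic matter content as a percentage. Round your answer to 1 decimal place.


Step 1: OM% = 100 * LOI / sample mass
Step 2: OM = 100 * 19.6 / 162.8
Step 3: OM = 12.0%

12.0


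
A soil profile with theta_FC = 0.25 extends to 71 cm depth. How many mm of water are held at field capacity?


Step 1: Water (mm) = theta_FC * depth (cm) * 10
Step 2: Water = 0.25 * 71 * 10
Step 3: Water = 177.5 mm

177.5


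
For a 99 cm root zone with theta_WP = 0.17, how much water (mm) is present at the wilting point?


Step 1: Water (mm) = theta_WP * depth * 10
Step 2: Water = 0.17 * 99 * 10
Step 3: Water = 168.3 mm

168.3


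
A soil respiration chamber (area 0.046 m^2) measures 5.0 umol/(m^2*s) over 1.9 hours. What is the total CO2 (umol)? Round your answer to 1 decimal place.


Step 1: Convert time to seconds: 1.9 hr * 3600 = 6840.0 s
Step 2: Total = flux * area * time_s
Step 3: Total = 5.0 * 0.046 * 6840.0
Step 4: Total = 1573.2 umol

1573.2


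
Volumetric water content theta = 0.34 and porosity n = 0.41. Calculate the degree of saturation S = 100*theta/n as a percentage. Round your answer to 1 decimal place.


Step 1: S = 100 * theta_v / n
Step 2: S = 100 * 0.34 / 0.41
Step 3: S = 82.9%

82.9


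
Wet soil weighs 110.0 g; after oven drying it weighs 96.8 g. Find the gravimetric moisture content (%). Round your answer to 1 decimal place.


Step 1: Water mass = wet - dry = 110.0 - 96.8 = 13.2 g
Step 2: w = 100 * water mass / dry mass
Step 3: w = 100 * 13.2 / 96.8 = 13.6%

13.6


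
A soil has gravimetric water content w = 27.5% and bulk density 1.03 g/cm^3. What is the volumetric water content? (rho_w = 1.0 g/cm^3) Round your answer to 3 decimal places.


Step 1: theta = (w / 100) * BD / rho_w
Step 2: theta = (27.5 / 100) * 1.03 / 1.0
Step 3: theta = 0.275 * 1.03
Step 4: theta = 0.283

0.283


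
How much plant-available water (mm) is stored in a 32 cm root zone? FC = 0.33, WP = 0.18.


Step 1: Available water = (FC - WP) * depth * 10
Step 2: AW = (0.33 - 0.18) * 32 * 10
Step 3: AW = 0.15 * 32 * 10
Step 4: AW = 48.0 mm

48.0


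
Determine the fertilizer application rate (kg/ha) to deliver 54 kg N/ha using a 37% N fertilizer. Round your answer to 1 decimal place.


Step 1: Fertilizer rate = target N / (N content / 100)
Step 2: Rate = 54 / (37 / 100)
Step 3: Rate = 54 / 0.37
Step 4: Rate = 145.9 kg/ha

145.9


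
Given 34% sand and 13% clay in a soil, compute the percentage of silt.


Step 1: sand + silt + clay = 100%
Step 2: silt = 100 - sand - clay
Step 3: silt = 100 - 34 - 13
Step 4: silt = 53%

53


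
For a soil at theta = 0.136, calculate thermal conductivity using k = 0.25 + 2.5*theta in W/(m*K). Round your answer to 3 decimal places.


Step 1: k = 0.25 + 2.5 * theta
Step 2: k = 0.25 + 2.5 * 0.136
Step 3: k = 0.25 + 0.34
Step 4: k = 0.59 W/(m*K)

0.59


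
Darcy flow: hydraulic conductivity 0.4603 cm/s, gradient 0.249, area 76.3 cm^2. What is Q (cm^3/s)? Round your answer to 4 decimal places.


Step 1: Apply Darcy's law: Q = K * i * A
Step 2: Q = 0.4603 * 0.249 * 76.3
Step 3: Q = 8.7451 cm^3/s

8.7451


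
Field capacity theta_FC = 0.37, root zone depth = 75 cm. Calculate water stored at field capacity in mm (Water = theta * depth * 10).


Step 1: Water (mm) = theta_FC * depth (cm) * 10
Step 2: Water = 0.37 * 75 * 10
Step 3: Water = 277.5 mm

277.5


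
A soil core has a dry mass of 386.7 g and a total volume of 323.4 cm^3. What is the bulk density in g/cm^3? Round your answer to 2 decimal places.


Step 1: Identify the formula: BD = dry mass / volume
Step 2: Substitute values: BD = 386.7 / 323.4
Step 3: BD = 1.2 g/cm^3

1.2


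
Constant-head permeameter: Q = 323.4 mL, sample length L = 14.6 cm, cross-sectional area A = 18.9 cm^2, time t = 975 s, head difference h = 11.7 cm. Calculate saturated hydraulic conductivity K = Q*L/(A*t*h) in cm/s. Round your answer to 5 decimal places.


Step 1: K = Q * L / (A * t * h)
Step 2: Numerator = 323.4 * 14.6 = 4721.64
Step 3: Denominator = 18.9 * 975 * 11.7 = 215601.75
Step 4: K = 4721.64 / 215601.75 = 0.0219 cm/s

0.0219


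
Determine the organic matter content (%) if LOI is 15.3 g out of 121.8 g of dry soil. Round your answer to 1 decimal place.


Step 1: OM% = 100 * LOI / sample mass
Step 2: OM = 100 * 15.3 / 121.8
Step 3: OM = 12.6%

12.6


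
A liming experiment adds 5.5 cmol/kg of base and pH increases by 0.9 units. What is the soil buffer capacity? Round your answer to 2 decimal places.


Step 1: BC = change in base / change in pH
Step 2: BC = 5.5 / 0.9
Step 3: BC = 6.11 cmol/(kg*pH unit)

6.11


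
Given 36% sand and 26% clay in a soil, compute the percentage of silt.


Step 1: sand + silt + clay = 100%
Step 2: silt = 100 - sand - clay
Step 3: silt = 100 - 36 - 26
Step 4: silt = 38%

38


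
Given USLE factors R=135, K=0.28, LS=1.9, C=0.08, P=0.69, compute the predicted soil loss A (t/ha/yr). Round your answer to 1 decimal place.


Step 1: A = R * K * LS * C * P
Step 2: R * K = 135 * 0.28 = 37.8
Step 3: (R*K) * LS = 37.8 * 1.9 = 71.82
Step 4: * C * P = 71.82 * 0.08 * 0.69 = 4.0
Step 5: A = 4.0 t/(ha*yr)

4.0


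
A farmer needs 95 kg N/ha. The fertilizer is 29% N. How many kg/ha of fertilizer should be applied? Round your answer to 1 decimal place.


Step 1: Fertilizer rate = target N / (N content / 100)
Step 2: Rate = 95 / (29 / 100)
Step 3: Rate = 95 / 0.29
Step 4: Rate = 327.6 kg/ha

327.6


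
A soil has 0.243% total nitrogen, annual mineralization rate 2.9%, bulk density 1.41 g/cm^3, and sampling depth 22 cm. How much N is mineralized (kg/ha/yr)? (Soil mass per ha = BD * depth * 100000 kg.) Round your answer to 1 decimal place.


Step 1: Soil mass per ha = BD * depth * 100000 = 1.41 * 22 * 100000 = 3102000 kg
Step 2: Total N pool = soil mass * N%/100 = 3102000 * 0.243/100 = 7537.86 kg/ha
Step 3: N mineralized = N pool * rate%/100 = 7537.86 * 2.9/100 = 218.6 kg/ha/yr

218.6


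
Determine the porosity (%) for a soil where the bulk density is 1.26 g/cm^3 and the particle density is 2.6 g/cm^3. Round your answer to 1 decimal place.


Step 1: Formula: n = 100 * (1 - BD / PD)
Step 2: n = 100 * (1 - 1.26 / 2.6)
Step 3: n = 100 * (1 - 0.48462)
Step 4: n = 51.5%

51.5


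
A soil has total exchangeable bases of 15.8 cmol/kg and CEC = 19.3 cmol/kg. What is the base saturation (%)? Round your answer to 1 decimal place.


Step 1: BS = 100 * (sum of bases) / CEC
Step 2: BS = 100 * 15.8 / 19.3
Step 3: BS = 81.9%

81.9


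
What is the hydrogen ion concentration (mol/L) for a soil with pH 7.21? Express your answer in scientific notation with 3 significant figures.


Step 1: [H+] = 10^(-pH)
Step 2: [H+] = 10^(-7.21)
Step 3: [H+] = 6.17e-08 mol/L

6.17e-08


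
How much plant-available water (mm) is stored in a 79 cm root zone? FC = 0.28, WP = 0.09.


Step 1: Available water = (FC - WP) * depth * 10
Step 2: AW = (0.28 - 0.09) * 79 * 10
Step 3: AW = 0.19 * 79 * 10
Step 4: AW = 150.1 mm

150.1


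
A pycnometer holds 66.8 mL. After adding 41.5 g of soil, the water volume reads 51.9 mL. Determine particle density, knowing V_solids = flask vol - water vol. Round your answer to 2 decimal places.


Step 1: Volume of solids = flask volume - water volume with soil
Step 2: V_solids = 66.8 - 51.9 = 14.9 mL
Step 3: Particle density = mass / V_solids = 41.5 / 14.9 = 2.79 g/cm^3

2.79


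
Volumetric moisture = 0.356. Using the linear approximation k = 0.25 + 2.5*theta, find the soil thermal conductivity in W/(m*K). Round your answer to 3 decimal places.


Step 1: k = 0.25 + 2.5 * theta
Step 2: k = 0.25 + 2.5 * 0.356
Step 3: k = 0.25 + 0.89
Step 4: k = 1.14 W/(m*K)

1.14


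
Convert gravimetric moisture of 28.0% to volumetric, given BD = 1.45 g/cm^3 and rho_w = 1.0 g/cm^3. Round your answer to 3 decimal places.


Step 1: theta = (w / 100) * BD / rho_w
Step 2: theta = (28.0 / 100) * 1.45 / 1.0
Step 3: theta = 0.28 * 1.45
Step 4: theta = 0.406

0.406


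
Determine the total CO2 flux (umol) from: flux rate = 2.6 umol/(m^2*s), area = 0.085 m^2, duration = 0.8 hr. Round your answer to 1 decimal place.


Step 1: Convert time to seconds: 0.8 hr * 3600 = 2880.0 s
Step 2: Total = flux * area * time_s
Step 3: Total = 2.6 * 0.085 * 2880.0
Step 4: Total = 636.5 umol

636.5


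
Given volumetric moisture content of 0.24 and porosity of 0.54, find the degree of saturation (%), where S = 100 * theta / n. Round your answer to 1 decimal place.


Step 1: S = 100 * theta_v / n
Step 2: S = 100 * 0.24 / 0.54
Step 3: S = 44.4%

44.4


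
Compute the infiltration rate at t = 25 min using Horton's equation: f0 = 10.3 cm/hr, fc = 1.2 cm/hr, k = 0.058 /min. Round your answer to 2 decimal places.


Step 1: f = fc + (f0 - fc) * exp(-k * t)
Step 2: exp(-0.058 * 25) = 0.23457
Step 3: f = 1.2 + (10.3 - 1.2) * 0.23457
Step 4: f = 1.2 + 9.1 * 0.23457
Step 5: f = 3.33 cm/hr

3.33


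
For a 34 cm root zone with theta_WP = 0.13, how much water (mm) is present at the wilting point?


Step 1: Water (mm) = theta_WP * depth * 10
Step 2: Water = 0.13 * 34 * 10
Step 3: Water = 44.2 mm

44.2


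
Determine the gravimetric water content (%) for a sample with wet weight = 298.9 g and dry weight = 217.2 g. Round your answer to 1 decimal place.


Step 1: Water mass = wet - dry = 298.9 - 217.2 = 81.7 g
Step 2: w = 100 * water mass / dry mass
Step 3: w = 100 * 81.7 / 217.2 = 37.6%

37.6


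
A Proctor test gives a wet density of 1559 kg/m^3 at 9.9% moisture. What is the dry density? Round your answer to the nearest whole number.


Step 1: Dry density = wet density / (1 + w/100)
Step 2: Dry density = 1559 / (1 + 9.9/100)
Step 3: Dry density = 1559 / 1.099
Step 4: Dry density = 1419 kg/m^3

1419


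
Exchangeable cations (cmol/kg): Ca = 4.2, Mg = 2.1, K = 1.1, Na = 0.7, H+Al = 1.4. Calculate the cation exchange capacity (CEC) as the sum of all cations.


Step 1: CEC = Ca + Mg + K + Na + (H+Al)
Step 2: CEC = 4.2 + 2.1 + 1.1 + 0.7 + 1.4
Step 3: CEC = 9.5 cmol/kg

9.5


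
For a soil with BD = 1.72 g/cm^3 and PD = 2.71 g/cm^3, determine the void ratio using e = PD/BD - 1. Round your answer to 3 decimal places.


Step 1: e = PD / BD - 1
Step 2: e = 2.71 / 1.72 - 1
Step 3: e = 1.57558 - 1
Step 4: e = 0.576

0.576


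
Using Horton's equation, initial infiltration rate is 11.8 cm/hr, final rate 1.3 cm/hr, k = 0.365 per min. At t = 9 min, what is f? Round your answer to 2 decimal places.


Step 1: f = fc + (f0 - fc) * exp(-k * t)
Step 2: exp(-0.365 * 9) = 0.037441
Step 3: f = 1.3 + (11.8 - 1.3) * 0.037441
Step 4: f = 1.3 + 10.5 * 0.037441
Step 5: f = 1.69 cm/hr

1.69


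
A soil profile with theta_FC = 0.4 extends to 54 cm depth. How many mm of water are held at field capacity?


Step 1: Water (mm) = theta_FC * depth (cm) * 10
Step 2: Water = 0.4 * 54 * 10
Step 3: Water = 216.0 mm

216.0


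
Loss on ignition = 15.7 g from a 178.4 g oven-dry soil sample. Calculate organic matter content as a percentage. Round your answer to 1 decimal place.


Step 1: OM% = 100 * LOI / sample mass
Step 2: OM = 100 * 15.7 / 178.4
Step 3: OM = 8.8%

8.8


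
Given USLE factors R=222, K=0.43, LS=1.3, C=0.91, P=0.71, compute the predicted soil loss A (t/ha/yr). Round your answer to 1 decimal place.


Step 1: A = R * K * LS * C * P
Step 2: R * K = 222 * 0.43 = 95.46
Step 3: (R*K) * LS = 95.46 * 1.3 = 124.098
Step 4: * C * P = 124.098 * 0.91 * 0.71 = 80.2
Step 5: A = 80.2 t/(ha*yr)

80.2


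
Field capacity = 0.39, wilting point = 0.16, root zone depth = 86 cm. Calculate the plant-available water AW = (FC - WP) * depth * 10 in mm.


Step 1: Available water = (FC - WP) * depth * 10
Step 2: AW = (0.39 - 0.16) * 86 * 10
Step 3: AW = 0.23 * 86 * 10
Step 4: AW = 197.8 mm

197.8


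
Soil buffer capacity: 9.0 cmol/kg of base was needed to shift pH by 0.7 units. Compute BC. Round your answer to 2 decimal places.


Step 1: BC = change in base / change in pH
Step 2: BC = 9.0 / 0.7
Step 3: BC = 12.86 cmol/(kg*pH unit)

12.86


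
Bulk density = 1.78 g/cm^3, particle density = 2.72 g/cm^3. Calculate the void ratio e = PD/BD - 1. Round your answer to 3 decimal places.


Step 1: e = PD / BD - 1
Step 2: e = 2.72 / 1.78 - 1
Step 3: e = 1.52809 - 1
Step 4: e = 0.528

0.528


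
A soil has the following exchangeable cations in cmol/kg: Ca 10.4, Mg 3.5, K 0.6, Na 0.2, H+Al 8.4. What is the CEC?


Step 1: CEC = Ca + Mg + K + Na + (H+Al)
Step 2: CEC = 10.4 + 3.5 + 0.6 + 0.2 + 8.4
Step 3: CEC = 23.1 cmol/kg

23.1


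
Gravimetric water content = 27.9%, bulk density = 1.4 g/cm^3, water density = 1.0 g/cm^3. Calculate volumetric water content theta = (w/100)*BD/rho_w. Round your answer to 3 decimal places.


Step 1: theta = (w / 100) * BD / rho_w
Step 2: theta = (27.9 / 100) * 1.4 / 1.0
Step 3: theta = 0.279 * 1.4
Step 4: theta = 0.391

0.391


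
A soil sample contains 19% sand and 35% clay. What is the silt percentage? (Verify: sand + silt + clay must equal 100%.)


Step 1: sand + silt + clay = 100%
Step 2: silt = 100 - sand - clay
Step 3: silt = 100 - 19 - 35
Step 4: silt = 46%

46


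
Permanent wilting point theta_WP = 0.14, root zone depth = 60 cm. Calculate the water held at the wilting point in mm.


Step 1: Water (mm) = theta_WP * depth * 10
Step 2: Water = 0.14 * 60 * 10
Step 3: Water = 84.0 mm

84.0


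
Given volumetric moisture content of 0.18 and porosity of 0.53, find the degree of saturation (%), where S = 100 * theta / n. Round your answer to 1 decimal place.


Step 1: S = 100 * theta_v / n
Step 2: S = 100 * 0.18 / 0.53
Step 3: S = 34.0%

34.0


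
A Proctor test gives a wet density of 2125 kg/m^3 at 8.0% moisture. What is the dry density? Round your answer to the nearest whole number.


Step 1: Dry density = wet density / (1 + w/100)
Step 2: Dry density = 2125 / (1 + 8.0/100)
Step 3: Dry density = 2125 / 1.08
Step 4: Dry density = 1968 kg/m^3

1968


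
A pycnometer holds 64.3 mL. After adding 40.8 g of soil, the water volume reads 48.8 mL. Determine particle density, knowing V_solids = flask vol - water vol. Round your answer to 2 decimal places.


Step 1: Volume of solids = flask volume - water volume with soil
Step 2: V_solids = 64.3 - 48.8 = 15.5 mL
Step 3: Particle density = mass / V_solids = 40.8 / 15.5 = 2.63 g/cm^3

2.63


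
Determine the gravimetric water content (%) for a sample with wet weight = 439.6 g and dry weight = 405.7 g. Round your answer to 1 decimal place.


Step 1: Water mass = wet - dry = 439.6 - 405.7 = 33.9 g
Step 2: w = 100 * water mass / dry mass
Step 3: w = 100 * 33.9 / 405.7 = 8.4%

8.4


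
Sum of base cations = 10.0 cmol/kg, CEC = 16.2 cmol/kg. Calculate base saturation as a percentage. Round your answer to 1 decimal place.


Step 1: BS = 100 * (sum of bases) / CEC
Step 2: BS = 100 * 10.0 / 16.2
Step 3: BS = 61.7%

61.7


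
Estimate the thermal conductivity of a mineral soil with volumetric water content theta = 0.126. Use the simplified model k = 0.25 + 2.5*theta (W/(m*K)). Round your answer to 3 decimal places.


Step 1: k = 0.25 + 2.5 * theta
Step 2: k = 0.25 + 2.5 * 0.126
Step 3: k = 0.25 + 0.315
Step 4: k = 0.565 W/(m*K)

0.565


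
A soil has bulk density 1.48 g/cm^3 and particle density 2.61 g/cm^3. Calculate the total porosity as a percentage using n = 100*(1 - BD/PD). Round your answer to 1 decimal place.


Step 1: Formula: n = 100 * (1 - BD / PD)
Step 2: n = 100 * (1 - 1.48 / 2.61)
Step 3: n = 100 * (1 - 0.56705)
Step 4: n = 43.3%

43.3


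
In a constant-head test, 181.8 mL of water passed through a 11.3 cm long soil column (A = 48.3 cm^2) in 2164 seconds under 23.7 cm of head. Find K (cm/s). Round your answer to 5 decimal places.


Step 1: K = Q * L / (A * t * h)
Step 2: Numerator = 181.8 * 11.3 = 2054.34
Step 3: Denominator = 48.3 * 2164 * 23.7 = 2477152.44
Step 4: K = 2054.34 / 2477152.44 = 0.00083 cm/s

0.00083


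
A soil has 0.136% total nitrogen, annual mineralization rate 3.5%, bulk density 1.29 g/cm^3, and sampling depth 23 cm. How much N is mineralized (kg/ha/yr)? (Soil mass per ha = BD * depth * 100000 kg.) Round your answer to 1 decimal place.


Step 1: Soil mass per ha = BD * depth * 100000 = 1.29 * 23 * 100000 = 2967000 kg
Step 2: Total N pool = soil mass * N%/100 = 2967000 * 0.136/100 = 4035.12 kg/ha
Step 3: N mineralized = N pool * rate%/100 = 4035.12 * 3.5/100 = 141.2 kg/ha/yr

141.2


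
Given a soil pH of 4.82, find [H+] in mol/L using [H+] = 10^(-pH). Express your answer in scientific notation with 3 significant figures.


Step 1: [H+] = 10^(-pH)
Step 2: [H+] = 10^(-4.82)
Step 3: [H+] = 1.51e-05 mol/L

1.51e-05


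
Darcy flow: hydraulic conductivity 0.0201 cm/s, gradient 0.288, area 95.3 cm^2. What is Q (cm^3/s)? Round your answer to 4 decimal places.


Step 1: Apply Darcy's law: Q = K * i * A
Step 2: Q = 0.0201 * 0.288 * 95.3
Step 3: Q = 0.5517 cm^3/s

0.5517


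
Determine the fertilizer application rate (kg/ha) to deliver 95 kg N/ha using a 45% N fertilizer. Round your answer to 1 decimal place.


Step 1: Fertilizer rate = target N / (N content / 100)
Step 2: Rate = 95 / (45 / 100)
Step 3: Rate = 95 / 0.45
Step 4: Rate = 211.1 kg/ha

211.1


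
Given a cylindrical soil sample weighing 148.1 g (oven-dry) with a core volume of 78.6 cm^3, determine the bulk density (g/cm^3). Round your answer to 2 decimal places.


Step 1: Identify the formula: BD = dry mass / volume
Step 2: Substitute values: BD = 148.1 / 78.6
Step 3: BD = 1.88 g/cm^3

1.88


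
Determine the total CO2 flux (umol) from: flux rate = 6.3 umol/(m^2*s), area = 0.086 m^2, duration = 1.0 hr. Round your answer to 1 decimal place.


Step 1: Convert time to seconds: 1.0 hr * 3600 = 3600.0 s
Step 2: Total = flux * area * time_s
Step 3: Total = 6.3 * 0.086 * 3600.0
Step 4: Total = 1950.5 umol

1950.5


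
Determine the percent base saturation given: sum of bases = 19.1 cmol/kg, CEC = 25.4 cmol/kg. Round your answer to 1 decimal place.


Step 1: BS = 100 * (sum of bases) / CEC
Step 2: BS = 100 * 19.1 / 25.4
Step 3: BS = 75.2%

75.2


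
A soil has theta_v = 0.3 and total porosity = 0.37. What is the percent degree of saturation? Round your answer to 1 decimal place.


Step 1: S = 100 * theta_v / n
Step 2: S = 100 * 0.3 / 0.37
Step 3: S = 81.1%

81.1


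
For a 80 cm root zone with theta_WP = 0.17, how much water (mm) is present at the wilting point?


Step 1: Water (mm) = theta_WP * depth * 10
Step 2: Water = 0.17 * 80 * 10
Step 3: Water = 136.0 mm

136.0


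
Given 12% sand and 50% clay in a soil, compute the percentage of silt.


Step 1: sand + silt + clay = 100%
Step 2: silt = 100 - sand - clay
Step 3: silt = 100 - 12 - 50
Step 4: silt = 38%

38


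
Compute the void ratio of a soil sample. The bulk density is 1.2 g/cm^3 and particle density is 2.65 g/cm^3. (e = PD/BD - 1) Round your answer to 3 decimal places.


Step 1: e = PD / BD - 1
Step 2: e = 2.65 / 1.2 - 1
Step 3: e = 2.20833 - 1
Step 4: e = 1.208

1.208


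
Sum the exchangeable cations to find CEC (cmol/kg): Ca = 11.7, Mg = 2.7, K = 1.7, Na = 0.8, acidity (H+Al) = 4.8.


Step 1: CEC = Ca + Mg + K + Na + (H+Al)
Step 2: CEC = 11.7 + 2.7 + 1.7 + 0.8 + 4.8
Step 3: CEC = 21.7 cmol/kg

21.7


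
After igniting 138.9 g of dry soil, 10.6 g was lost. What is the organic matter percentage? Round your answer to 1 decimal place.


Step 1: OM% = 100 * LOI / sample mass
Step 2: OM = 100 * 10.6 / 138.9
Step 3: OM = 7.6%

7.6


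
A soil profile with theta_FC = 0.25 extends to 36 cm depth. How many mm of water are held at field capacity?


Step 1: Water (mm) = theta_FC * depth (cm) * 10
Step 2: Water = 0.25 * 36 * 10
Step 3: Water = 90.0 mm

90.0


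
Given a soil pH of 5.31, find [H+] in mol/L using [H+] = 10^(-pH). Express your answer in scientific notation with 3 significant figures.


Step 1: [H+] = 10^(-pH)
Step 2: [H+] = 10^(-5.31)
Step 3: [H+] = 4.90e-06 mol/L

4.90e-06


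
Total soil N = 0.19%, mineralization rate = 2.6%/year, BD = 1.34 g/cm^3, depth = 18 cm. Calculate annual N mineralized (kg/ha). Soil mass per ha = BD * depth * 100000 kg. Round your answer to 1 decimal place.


Step 1: Soil mass per ha = BD * depth * 100000 = 1.34 * 18 * 100000 = 2412000 kg
Step 2: Total N pool = soil mass * N%/100 = 2412000 * 0.19/100 = 4582.8 kg/ha
Step 3: N mineralized = N pool * rate%/100 = 4582.8 * 2.6/100 = 119.2 kg/ha/yr

119.2


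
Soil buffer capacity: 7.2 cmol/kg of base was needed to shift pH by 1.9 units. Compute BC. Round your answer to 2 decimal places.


Step 1: BC = change in base / change in pH
Step 2: BC = 7.2 / 1.9
Step 3: BC = 3.79 cmol/(kg*pH unit)

3.79


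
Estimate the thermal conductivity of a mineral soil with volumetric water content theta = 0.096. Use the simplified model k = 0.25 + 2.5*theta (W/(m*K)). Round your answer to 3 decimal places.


Step 1: k = 0.25 + 2.5 * theta
Step 2: k = 0.25 + 2.5 * 0.096
Step 3: k = 0.25 + 0.24
Step 4: k = 0.49 W/(m*K)

0.49


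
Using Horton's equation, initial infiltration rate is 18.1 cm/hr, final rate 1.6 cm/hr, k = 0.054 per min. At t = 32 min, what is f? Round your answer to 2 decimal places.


Step 1: f = fc + (f0 - fc) * exp(-k * t)
Step 2: exp(-0.054 * 32) = 0.177639
Step 3: f = 1.6 + (18.1 - 1.6) * 0.177639
Step 4: f = 1.6 + 16.5 * 0.177639
Step 5: f = 4.53 cm/hr

4.53


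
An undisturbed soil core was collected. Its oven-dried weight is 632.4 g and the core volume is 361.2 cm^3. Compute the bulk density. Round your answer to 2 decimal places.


Step 1: Identify the formula: BD = dry mass / volume
Step 2: Substitute values: BD = 632.4 / 361.2
Step 3: BD = 1.75 g/cm^3

1.75


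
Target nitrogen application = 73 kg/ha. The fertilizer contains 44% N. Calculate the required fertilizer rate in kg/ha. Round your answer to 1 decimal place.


Step 1: Fertilizer rate = target N / (N content / 100)
Step 2: Rate = 73 / (44 / 100)
Step 3: Rate = 73 / 0.44
Step 4: Rate = 165.9 kg/ha

165.9


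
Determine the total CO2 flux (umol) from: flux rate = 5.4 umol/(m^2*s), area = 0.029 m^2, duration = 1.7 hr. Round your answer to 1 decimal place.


Step 1: Convert time to seconds: 1.7 hr * 3600 = 6120.0 s
Step 2: Total = flux * area * time_s
Step 3: Total = 5.4 * 0.029 * 6120.0
Step 4: Total = 958.4 umol

958.4


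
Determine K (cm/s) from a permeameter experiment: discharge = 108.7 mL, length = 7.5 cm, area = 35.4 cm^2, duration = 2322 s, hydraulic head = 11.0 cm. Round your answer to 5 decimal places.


Step 1: K = Q * L / (A * t * h)
Step 2: Numerator = 108.7 * 7.5 = 815.25
Step 3: Denominator = 35.4 * 2322 * 11.0 = 904186.8
Step 4: K = 815.25 / 904186.8 = 0.0009 cm/s

0.0009


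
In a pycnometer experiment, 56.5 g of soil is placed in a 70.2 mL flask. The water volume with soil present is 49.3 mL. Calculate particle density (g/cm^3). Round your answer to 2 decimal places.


Step 1: Volume of solids = flask volume - water volume with soil
Step 2: V_solids = 70.2 - 49.3 = 20.9 mL
Step 3: Particle density = mass / V_solids = 56.5 / 20.9 = 2.7 g/cm^3

2.7


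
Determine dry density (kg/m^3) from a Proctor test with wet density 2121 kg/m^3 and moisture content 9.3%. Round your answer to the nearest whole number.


Step 1: Dry density = wet density / (1 + w/100)
Step 2: Dry density = 2121 / (1 + 9.3/100)
Step 3: Dry density = 2121 / 1.093
Step 4: Dry density = 1941 kg/m^3

1941


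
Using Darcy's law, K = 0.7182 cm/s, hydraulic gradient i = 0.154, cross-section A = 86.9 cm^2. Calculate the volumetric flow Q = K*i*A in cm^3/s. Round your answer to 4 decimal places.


Step 1: Apply Darcy's law: Q = K * i * A
Step 2: Q = 0.7182 * 0.154 * 86.9
Step 3: Q = 9.6114 cm^3/s

9.6114


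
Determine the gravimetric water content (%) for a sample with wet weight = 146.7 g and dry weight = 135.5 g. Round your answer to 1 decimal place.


Step 1: Water mass = wet - dry = 146.7 - 135.5 = 11.2 g
Step 2: w = 100 * water mass / dry mass
Step 3: w = 100 * 11.2 / 135.5 = 8.3%

8.3


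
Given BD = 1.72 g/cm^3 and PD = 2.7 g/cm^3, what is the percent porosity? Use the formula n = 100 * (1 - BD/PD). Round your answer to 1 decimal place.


Step 1: Formula: n = 100 * (1 - BD / PD)
Step 2: n = 100 * (1 - 1.72 / 2.7)
Step 3: n = 100 * (1 - 0.63704)
Step 4: n = 36.3%

36.3


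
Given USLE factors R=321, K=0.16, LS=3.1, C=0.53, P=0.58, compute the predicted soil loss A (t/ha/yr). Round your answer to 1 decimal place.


Step 1: A = R * K * LS * C * P
Step 2: R * K = 321 * 0.16 = 51.36
Step 3: (R*K) * LS = 51.36 * 3.1 = 159.216
Step 4: * C * P = 159.216 * 0.53 * 0.58 = 48.9
Step 5: A = 48.9 t/(ha*yr)

48.9


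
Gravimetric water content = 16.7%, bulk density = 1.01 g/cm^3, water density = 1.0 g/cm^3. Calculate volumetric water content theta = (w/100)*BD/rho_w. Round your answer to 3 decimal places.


Step 1: theta = (w / 100) * BD / rho_w
Step 2: theta = (16.7 / 100) * 1.01 / 1.0
Step 3: theta = 0.167 * 1.01
Step 4: theta = 0.169

0.169


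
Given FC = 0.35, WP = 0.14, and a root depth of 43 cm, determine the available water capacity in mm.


Step 1: Available water = (FC - WP) * depth * 10
Step 2: AW = (0.35 - 0.14) * 43 * 10
Step 3: AW = 0.21 * 43 * 10
Step 4: AW = 90.3 mm

90.3


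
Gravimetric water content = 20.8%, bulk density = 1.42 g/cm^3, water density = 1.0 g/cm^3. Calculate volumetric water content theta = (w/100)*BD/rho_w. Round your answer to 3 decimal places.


Step 1: theta = (w / 100) * BD / rho_w
Step 2: theta = (20.8 / 100) * 1.42 / 1.0
Step 3: theta = 0.208 * 1.42
Step 4: theta = 0.295

0.295


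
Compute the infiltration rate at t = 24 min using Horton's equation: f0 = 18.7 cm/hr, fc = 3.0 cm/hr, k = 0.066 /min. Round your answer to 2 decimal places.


Step 1: f = fc + (f0 - fc) * exp(-k * t)
Step 2: exp(-0.066 * 24) = 0.205153
Step 3: f = 3.0 + (18.7 - 3.0) * 0.205153
Step 4: f = 3.0 + 15.7 * 0.205153
Step 5: f = 6.22 cm/hr

6.22


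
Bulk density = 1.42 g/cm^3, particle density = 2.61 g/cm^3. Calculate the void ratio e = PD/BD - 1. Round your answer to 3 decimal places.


Step 1: e = PD / BD - 1
Step 2: e = 2.61 / 1.42 - 1
Step 3: e = 1.83803 - 1
Step 4: e = 0.838

0.838


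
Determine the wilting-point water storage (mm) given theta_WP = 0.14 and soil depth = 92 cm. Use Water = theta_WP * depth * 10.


Step 1: Water (mm) = theta_WP * depth * 10
Step 2: Water = 0.14 * 92 * 10
Step 3: Water = 128.8 mm

128.8


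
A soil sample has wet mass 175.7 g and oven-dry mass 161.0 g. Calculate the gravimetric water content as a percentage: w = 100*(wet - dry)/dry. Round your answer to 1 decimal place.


Step 1: Water mass = wet - dry = 175.7 - 161.0 = 14.7 g
Step 2: w = 100 * water mass / dry mass
Step 3: w = 100 * 14.7 / 161.0 = 9.1%

9.1


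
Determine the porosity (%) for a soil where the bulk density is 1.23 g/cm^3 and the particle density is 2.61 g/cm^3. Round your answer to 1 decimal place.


Step 1: Formula: n = 100 * (1 - BD / PD)
Step 2: n = 100 * (1 - 1.23 / 2.61)
Step 3: n = 100 * (1 - 0.47126)
Step 4: n = 52.9%

52.9


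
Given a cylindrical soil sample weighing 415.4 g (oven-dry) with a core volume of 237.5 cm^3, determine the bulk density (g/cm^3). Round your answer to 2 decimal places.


Step 1: Identify the formula: BD = dry mass / volume
Step 2: Substitute values: BD = 415.4 / 237.5
Step 3: BD = 1.75 g/cm^3

1.75


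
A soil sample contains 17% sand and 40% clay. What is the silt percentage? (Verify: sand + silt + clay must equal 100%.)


Step 1: sand + silt + clay = 100%
Step 2: silt = 100 - sand - clay
Step 3: silt = 100 - 17 - 40
Step 4: silt = 43%

43


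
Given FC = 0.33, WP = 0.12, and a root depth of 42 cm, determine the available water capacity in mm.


Step 1: Available water = (FC - WP) * depth * 10
Step 2: AW = (0.33 - 0.12) * 42 * 10
Step 3: AW = 0.21 * 42 * 10
Step 4: AW = 88.2 mm

88.2


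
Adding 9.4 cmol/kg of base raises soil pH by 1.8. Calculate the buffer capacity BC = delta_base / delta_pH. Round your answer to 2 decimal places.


Step 1: BC = change in base / change in pH
Step 2: BC = 9.4 / 1.8
Step 3: BC = 5.22 cmol/(kg*pH unit)

5.22


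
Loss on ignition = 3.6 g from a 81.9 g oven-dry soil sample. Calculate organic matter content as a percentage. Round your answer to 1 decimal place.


Step 1: OM% = 100 * LOI / sample mass
Step 2: OM = 100 * 3.6 / 81.9
Step 3: OM = 4.4%

4.4


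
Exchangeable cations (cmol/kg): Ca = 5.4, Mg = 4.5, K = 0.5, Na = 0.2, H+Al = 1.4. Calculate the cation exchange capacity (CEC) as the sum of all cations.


Step 1: CEC = Ca + Mg + K + Na + (H+Al)
Step 2: CEC = 5.4 + 4.5 + 0.5 + 0.2 + 1.4
Step 3: CEC = 12.0 cmol/kg

12.0


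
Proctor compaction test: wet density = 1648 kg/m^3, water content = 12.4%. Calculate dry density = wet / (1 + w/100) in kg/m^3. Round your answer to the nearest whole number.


Step 1: Dry density = wet density / (1 + w/100)
Step 2: Dry density = 1648 / (1 + 12.4/100)
Step 3: Dry density = 1648 / 1.124
Step 4: Dry density = 1466 kg/m^3

1466


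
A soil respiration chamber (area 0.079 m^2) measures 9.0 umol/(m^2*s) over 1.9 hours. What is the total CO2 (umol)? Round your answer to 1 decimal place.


Step 1: Convert time to seconds: 1.9 hr * 3600 = 6840.0 s
Step 2: Total = flux * area * time_s
Step 3: Total = 9.0 * 0.079 * 6840.0
Step 4: Total = 4863.2 umol

4863.2


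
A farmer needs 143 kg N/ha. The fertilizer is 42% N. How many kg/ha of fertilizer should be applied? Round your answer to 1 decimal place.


Step 1: Fertilizer rate = target N / (N content / 100)
Step 2: Rate = 143 / (42 / 100)
Step 3: Rate = 143 / 0.42
Step 4: Rate = 340.5 kg/ha

340.5


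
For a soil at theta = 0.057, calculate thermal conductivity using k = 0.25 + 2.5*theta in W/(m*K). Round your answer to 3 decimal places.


Step 1: k = 0.25 + 2.5 * theta
Step 2: k = 0.25 + 2.5 * 0.057
Step 3: k = 0.25 + 0.143
Step 4: k = 0.393 W/(m*K)

0.393


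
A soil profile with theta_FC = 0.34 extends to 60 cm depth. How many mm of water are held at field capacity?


Step 1: Water (mm) = theta_FC * depth (cm) * 10
Step 2: Water = 0.34 * 60 * 10
Step 3: Water = 204.0 mm

204.0


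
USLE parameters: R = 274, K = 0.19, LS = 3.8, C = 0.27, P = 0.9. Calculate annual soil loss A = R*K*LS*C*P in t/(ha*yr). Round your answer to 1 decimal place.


Step 1: A = R * K * LS * C * P
Step 2: R * K = 274 * 0.19 = 52.06
Step 3: (R*K) * LS = 52.06 * 3.8 = 197.828
Step 4: * C * P = 197.828 * 0.27 * 0.9 = 48.1
Step 5: A = 48.1 t/(ha*yr)

48.1


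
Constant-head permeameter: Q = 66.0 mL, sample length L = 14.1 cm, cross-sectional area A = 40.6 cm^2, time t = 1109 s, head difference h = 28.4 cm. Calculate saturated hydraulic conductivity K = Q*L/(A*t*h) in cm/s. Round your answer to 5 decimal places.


Step 1: K = Q * L / (A * t * h)
Step 2: Numerator = 66.0 * 14.1 = 930.6
Step 3: Denominator = 40.6 * 1109 * 28.4 = 1278721.36
Step 4: K = 930.6 / 1278721.36 = 0.00073 cm/s

0.00073
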